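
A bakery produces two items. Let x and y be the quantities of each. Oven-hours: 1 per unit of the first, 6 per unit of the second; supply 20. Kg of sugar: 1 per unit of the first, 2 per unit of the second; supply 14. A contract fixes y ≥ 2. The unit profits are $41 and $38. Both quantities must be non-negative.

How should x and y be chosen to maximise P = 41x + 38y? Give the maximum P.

Extreme points and P = 41x + 38y:
  (0, 10/3) → P = 380/3
  (0, 2) → P = 76
  (8, 2) → P = 404

x = 8, y = 2, maximum P = 404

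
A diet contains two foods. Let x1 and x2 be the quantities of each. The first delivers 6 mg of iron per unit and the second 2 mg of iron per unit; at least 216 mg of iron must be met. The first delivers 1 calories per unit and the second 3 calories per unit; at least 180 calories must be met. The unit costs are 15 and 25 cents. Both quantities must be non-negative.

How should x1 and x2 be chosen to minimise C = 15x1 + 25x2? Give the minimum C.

Feasible corners and C = 15x1 + 25x2:
  (0, 108) → C = 2700
  (180, 0) → C = 2700
  (18, 54) → C = 1620
The feasible region is unbounded (it extends along (0, 1), (1, 0)), but C strictly increases along every unbounded feasible direction, so there is no improving ray and the minimum is attained at a vertex.

The binding constraints are 6x1 + 2x2 = 216 and x1 + 3x2 = 180.
Solving simultaneously gives x1 = 18, x2 = 54.

x1 = 18, x2 = 54, minimum C = 1620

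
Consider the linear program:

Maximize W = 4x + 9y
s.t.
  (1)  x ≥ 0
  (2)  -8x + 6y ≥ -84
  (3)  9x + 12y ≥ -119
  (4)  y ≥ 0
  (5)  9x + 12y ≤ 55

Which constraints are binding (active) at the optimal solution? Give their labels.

Extreme points and W = 4x + 9y:
  (0, 0) → W = 0
  (0, 55/12) → W = 165/4
  (55/9, 0) → W = 220/9

The maximum is at (0, 55/12). Substituting into each constraint, equality holds for (1) and (5); the remaining constraints have slack.

(1) and (5)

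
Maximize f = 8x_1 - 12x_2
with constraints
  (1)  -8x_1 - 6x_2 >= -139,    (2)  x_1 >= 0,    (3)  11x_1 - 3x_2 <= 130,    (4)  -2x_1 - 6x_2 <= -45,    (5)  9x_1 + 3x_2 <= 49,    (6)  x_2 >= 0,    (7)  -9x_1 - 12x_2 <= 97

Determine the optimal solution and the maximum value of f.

Extreme points and f = 8x_1 - 12x_2:
  (0, 15/2) → f = -90
  (0, 49/3) → f = -196
  (53/16, 307/48) → f = -201/4

The binding constraints are -2x_1 - 6x_2 = -45 and 9x_1 + 3x_2 = 49.
Solving simultaneously gives x_1 = 53/16, x_2 = 307/48.

x_1 = 53/16, x_2 = 307/48, maximum f = -201/4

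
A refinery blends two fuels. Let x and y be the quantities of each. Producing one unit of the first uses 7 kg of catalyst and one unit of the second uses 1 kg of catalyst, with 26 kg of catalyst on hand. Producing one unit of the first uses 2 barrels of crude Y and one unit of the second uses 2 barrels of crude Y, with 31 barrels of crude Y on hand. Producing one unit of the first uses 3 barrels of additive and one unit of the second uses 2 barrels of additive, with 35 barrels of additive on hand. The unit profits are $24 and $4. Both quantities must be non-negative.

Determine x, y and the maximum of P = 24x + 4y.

x = 7/4, y = 55/4, maximum P = 97

Corner points and P = 24x + 4y:
  (0, 0) → P = 0
  (0, 31/2) → P = 62
  (26/7, 0) → P = 624/7
  (7/4, 55/4) → P = 97

At the optimal vertex, 7x + y = 26 and 2x + 2y = 31.
Solving simultaneously gives x = 7/4, y = 55/4.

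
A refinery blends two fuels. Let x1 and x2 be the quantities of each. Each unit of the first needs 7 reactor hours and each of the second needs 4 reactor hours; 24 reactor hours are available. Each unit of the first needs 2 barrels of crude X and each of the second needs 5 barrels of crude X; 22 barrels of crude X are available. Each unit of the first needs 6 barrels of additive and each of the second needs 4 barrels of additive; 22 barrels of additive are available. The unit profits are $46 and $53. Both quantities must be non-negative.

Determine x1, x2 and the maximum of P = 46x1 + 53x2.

Extreme points and P = 46x1 + 53x2:
  (0, 0) → P = 0
  (0, 22/5) → P = 1166/5
  (24/7, 0) → P = 1104/7
  (2, 5/2) → P = 449/2
  (1, 4) → P = 258

The optimum lies where 2x1 + 5x2 = 22 and 6x1 + 4x2 = 22.
Solving simultaneously gives x1 = 1, x2 = 4.

x1 = 1, x2 = 4, maximum P = 258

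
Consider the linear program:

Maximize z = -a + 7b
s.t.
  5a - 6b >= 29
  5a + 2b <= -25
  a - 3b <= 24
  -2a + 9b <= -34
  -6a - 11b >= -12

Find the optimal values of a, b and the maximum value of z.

Feasible corners and z = -a + 7b:
  (-23/10, -27/4) → z = -899/20
  (-19/3, -91/9) → z = -580/9
  (-27/17, -145/17) → z = -988/17

a = -23/10, b = -27/4, maximum z = -899/20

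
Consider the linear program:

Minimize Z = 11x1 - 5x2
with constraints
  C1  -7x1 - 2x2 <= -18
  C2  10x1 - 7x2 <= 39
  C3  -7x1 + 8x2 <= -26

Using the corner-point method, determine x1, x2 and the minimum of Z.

x1 = 14/5, x2 = -4/5, minimum Z = 174/5

Feasible corners and Z = 11x1 - 5x2:
  (68/23, -31/23) → Z = 903/23
  (14/5, -4/5) → Z = 174/5
  (130/31, 13/31) → Z = 1365/31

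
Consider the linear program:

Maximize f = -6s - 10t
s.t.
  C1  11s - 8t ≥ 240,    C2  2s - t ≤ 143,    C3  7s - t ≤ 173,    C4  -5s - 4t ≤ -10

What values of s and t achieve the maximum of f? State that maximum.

s = 234/11, t = -265/11, maximum f = 1246/11

Feasible corners and f = -6s - 10t:
  (1144/45, 223/45) → f = -9094/45
  (260/21, -545/42) → f = 1165/21
  (234/11, -265/11) → f = 1246/11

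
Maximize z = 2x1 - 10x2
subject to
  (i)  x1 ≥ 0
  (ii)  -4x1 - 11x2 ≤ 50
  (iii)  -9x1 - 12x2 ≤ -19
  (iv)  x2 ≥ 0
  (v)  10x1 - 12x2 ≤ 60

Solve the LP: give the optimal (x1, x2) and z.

Corner points and z = 2x1 - 10x2:
  (0, 19/12) → z = -95/6
  (19/9, 0) → z = 38/9
  (6, 0) → z = 12
The feasible region is unbounded (it extends along (0, 1), (6, 5)), but z strictly decreases along every unbounded feasible direction, so there is no improving ray and the maximum is attained at a vertex.

At the optimal vertex, x2 = 0 and 10x1 - 12x2 = 60.
Solving simultaneously gives x1 = 6, x2 = 0.

x1 = 6, x2 = 0, maximum z = 12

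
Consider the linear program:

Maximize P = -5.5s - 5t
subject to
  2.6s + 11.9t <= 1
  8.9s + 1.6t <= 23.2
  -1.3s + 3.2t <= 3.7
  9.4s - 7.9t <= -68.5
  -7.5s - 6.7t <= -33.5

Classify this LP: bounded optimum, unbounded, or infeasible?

infeasible

The boundaries -1.3s + 3.2t = 3.7 and 9.4s - 7.9t = -68.5 meet at (-18997/1981, -5427/1981), but that point violates -7.5s - 6.7t ≤ -33.5. Every candidate vertex is excluded by some other constraint, so the feasible region is empty.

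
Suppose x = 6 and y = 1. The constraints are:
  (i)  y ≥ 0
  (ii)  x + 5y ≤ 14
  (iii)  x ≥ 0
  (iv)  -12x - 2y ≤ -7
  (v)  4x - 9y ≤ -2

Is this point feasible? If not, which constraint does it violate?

not feasible — violates (v)

Constraint (v): 4x - 9y = 15, which is not ≤ -2. All other constraints are satisfied.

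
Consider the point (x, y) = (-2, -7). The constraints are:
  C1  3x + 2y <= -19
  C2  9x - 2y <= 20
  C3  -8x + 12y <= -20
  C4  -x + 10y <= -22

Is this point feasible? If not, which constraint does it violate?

feasible

C1: -20 ≤ -19 ✓
C2: -4 ≤ 20 ✓
C3: -68 ≤ -20 ✓
C4: -68 ≤ -22 ✓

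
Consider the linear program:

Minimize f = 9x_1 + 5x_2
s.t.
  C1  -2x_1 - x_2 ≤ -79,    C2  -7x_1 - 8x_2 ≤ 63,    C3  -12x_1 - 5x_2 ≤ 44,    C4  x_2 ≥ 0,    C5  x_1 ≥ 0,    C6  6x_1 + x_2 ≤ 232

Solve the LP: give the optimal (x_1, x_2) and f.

The optimum lies where -2x_1 - x_2 = -79 and 6x_1 + x_2 = 232.
Solving simultaneously gives x_1 = 153/4, x_2 = 5/2.

x_1 = 153/4, x_2 = 5/2, minimum f = 1427/4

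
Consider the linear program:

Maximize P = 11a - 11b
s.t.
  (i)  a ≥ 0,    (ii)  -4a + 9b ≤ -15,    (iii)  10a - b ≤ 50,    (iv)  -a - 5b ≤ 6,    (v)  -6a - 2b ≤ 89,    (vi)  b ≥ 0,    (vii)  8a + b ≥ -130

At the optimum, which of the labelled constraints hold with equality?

Vertices and P = 11a - 11b:
  (435/86, 25/43) → P = 4235/86
  (15/4, 0) → P = 165/4
  (5, 0) → P = 55

The maximum is at (5, 0). Substituting into each constraint, equality holds for (iii) and (vi); the remaining constraints have slack.

(iii) and (vi)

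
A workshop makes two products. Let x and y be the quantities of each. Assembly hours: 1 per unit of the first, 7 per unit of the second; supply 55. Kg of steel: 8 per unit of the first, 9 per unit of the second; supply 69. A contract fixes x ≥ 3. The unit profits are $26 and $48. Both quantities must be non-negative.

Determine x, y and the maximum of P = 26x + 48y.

x = 3, y = 5, maximum P = 318

Corner points and P = 26x + 48y:
  (69/8, 0) → P = 897/4
  (3, 0) → P = 78
  (3, 5) → P = 318

At the optimal vertex, 8x + 9y = 69 and x = 3.
Solving simultaneously gives x = 3, y = 5.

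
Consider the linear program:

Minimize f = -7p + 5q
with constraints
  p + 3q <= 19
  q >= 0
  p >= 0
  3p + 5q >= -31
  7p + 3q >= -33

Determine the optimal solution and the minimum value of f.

p = 19, q = 0, minimum f = -133

Extreme points and f = -7p + 5q:
  (19, 0) → f = -133
  (0, 19/3) → f = 95/3
  (0, 0) → f = 0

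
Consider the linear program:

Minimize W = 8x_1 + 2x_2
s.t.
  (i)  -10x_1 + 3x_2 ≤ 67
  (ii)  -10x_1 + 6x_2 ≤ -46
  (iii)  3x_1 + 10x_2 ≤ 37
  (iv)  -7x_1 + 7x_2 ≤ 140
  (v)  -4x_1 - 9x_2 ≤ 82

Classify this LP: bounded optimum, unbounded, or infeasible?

bounded optimum

Feasible corners and W = 8x_1 + 2x_2:
  (341/59, 116/59) → W = 2960/59
  (-13/19, -502/57) → W = -1316/57
The feasible region has finitely many vertices and no improving ray; the minimum is -1316/57 at (-13/19, -502/57).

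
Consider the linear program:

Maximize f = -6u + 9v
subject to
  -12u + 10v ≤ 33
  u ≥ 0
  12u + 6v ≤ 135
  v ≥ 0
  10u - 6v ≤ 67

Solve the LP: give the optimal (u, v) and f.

The optimum lies where -12u + 10v = 33 and 12u + 6v = 135.
Solving simultaneously gives u = 6, v = 21/2.

u = 6, v = 21/2, maximum f = 117/2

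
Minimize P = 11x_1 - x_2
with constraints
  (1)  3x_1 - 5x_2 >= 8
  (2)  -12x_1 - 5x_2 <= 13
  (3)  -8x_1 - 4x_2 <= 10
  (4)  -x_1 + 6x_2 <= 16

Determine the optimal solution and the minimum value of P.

The feasible region is unbounded (it extends along (6, 1), (1, -2)), but P strictly increases along every unbounded feasible direction, so there is no improving ray and the minimum is attained at a vertex.

At the optimal vertex, 3x_1 - 5x_2 = 8 and -12x_1 - 5x_2 = 13.
Solving simultaneously gives x_1 = -1/3, x_2 = -9/5.

x_1 = -1/3, x_2 = -9/5, minimum P = -28/15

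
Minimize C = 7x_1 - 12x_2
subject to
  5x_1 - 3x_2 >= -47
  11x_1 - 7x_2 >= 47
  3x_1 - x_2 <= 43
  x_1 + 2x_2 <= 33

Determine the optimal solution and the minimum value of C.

Corner points and C = 7x_1 - 12x_2:
  (-235, -376) → C = 2867
  (325/29, 316/29) → C = -1517/29
  (17, 8) → C = 23
The feasible region is unbounded (it extends along (-1, -3), (-3, -5)), but C strictly increases along every unbounded feasible direction, so there is no improving ray and the minimum is attained at a vertex.

The binding constraints are 11x_1 - 7x_2 = 47 and x_1 + 2x_2 = 33.
Solving simultaneously gives x_1 = 325/29, x_2 = 316/29.

x_1 = 325/29, x_2 = 316/29, minimum C = -1517/29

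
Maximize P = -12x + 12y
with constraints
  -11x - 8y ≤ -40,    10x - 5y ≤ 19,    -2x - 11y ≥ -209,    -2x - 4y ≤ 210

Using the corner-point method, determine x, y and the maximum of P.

x = -176/15, y = 317/15, maximum P = 1972/5

Corner points and P = -12x + 12y:
  (352/135, 191/135) → P = -644/45
  (-176/15, 317/15) → P = 1972/5
  (209/20, 171/10) → P = 399/5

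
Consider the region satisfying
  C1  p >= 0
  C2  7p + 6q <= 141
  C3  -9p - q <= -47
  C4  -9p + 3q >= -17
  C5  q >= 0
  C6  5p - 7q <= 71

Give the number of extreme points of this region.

Intersecting each pair of boundary lines and keeping only the points that satisfy every inequality leaves:
  (3, 20)
  (7, 46/3)
  (79/18, 15/2)

3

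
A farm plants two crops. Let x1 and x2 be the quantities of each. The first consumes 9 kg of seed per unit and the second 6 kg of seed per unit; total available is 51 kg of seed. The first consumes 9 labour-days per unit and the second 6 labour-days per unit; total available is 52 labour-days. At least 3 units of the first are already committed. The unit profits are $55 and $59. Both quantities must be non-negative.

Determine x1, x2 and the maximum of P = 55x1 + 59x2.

x1 = 3, x2 = 4, maximum P = 401

Extreme points and P = 55x1 + 59x2:
  (17/3, 0) → P = 935/3
  (3, 0) → P = 165
  (3, 4) → P = 401

The optimum lies where 9x1 + 6x2 = 51 and x1 = 3.
Solving simultaneously gives x1 = 3, x2 = 4.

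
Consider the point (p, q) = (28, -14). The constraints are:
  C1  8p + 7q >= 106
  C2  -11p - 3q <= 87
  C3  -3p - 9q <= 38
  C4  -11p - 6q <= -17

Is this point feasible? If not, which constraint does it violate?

not feasible — violates C3

Constraint C3: -3p - 9q = 42, which is not ≤ 38. All other constraints are satisfied.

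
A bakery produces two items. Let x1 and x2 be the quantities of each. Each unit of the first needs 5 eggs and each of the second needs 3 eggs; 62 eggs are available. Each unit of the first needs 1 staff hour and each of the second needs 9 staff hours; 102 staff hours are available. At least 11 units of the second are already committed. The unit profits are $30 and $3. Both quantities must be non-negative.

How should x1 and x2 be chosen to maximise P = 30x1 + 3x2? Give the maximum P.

Vertices and P = 30x1 + 3x2:
  (0, 34/3) → P = 34
  (0, 11) → P = 33
  (3, 11) → P = 123

x1 = 3, x2 = 11, maximum P = 123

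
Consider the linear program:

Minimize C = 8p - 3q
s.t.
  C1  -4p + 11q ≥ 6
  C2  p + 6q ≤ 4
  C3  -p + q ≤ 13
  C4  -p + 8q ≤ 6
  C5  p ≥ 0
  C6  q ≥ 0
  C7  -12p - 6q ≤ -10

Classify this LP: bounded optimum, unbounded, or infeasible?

The boundaries -4p + 11q = 6 and p + 6q = 4 meet at (8/35, 22/35), but that point violates -12p - 6q ≤ -10. Every candidate vertex is excluded by some other constraint, so the feasible region is empty.

infeasible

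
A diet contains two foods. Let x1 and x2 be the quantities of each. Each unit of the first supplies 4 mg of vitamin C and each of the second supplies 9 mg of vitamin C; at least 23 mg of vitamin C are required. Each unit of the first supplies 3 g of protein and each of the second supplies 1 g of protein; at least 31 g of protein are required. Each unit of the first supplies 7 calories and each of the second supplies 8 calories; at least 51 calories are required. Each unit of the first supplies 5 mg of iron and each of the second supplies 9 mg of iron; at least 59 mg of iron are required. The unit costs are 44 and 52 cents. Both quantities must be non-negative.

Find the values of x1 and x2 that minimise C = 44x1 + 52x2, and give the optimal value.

Feasible corners and C = 44x1 + 52x2:
  (0, 31) → C = 1612
  (59/5, 0) → C = 2596/5
  (10, 1) → C = 492
The feasible region is unbounded (it extends along (0, 1), (1, 0)), but C strictly increases along every unbounded feasible direction, so there is no improving ray and the minimum is attained at a vertex.

The optimum lies where 3x1 + x2 = 31 and 5x1 + 9x2 = 59.
Solving simultaneously gives x1 = 10, x2 = 1.

x1 = 10, x2 = 1, minimum C = 492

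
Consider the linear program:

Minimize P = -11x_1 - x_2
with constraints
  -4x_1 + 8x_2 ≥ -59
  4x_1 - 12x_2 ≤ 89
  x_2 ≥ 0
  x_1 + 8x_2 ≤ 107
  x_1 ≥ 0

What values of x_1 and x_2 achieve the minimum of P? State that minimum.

Extreme points and P = -11x_1 - x_2:
  (59/4, 0) → P = -649/4
  (166/5, 369/40) → P = -14977/40
  (0, 0) → P = 0
  (0, 107/8) → P = -107/8

The binding constraints are -4x_1 + 8x_2 = -59 and x_1 + 8x_2 = 107.
Solving simultaneously gives x_1 = 166/5, x_2 = 369/40.

x_1 = 166/5, x_2 = 369/40, minimum P = -14977/40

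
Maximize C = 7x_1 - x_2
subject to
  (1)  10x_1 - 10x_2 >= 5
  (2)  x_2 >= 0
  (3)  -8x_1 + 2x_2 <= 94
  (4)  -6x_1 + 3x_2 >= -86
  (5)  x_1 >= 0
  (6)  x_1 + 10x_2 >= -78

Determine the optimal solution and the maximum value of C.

x_1 = 169/6, x_2 = 83/3, maximum C = 339/2

Extreme points and C = 7x_1 - x_2:
  (1/2, 0) → C = 7/2
  (169/6, 83/3) → C = 339/2
  (43/3, 0) → C = 301/3

The optimum lies where 10x_1 - 10x_2 = 5 and -6x_1 + 3x_2 = -86.
Solving simultaneously gives x_1 = 169/6, x_2 = 83/3.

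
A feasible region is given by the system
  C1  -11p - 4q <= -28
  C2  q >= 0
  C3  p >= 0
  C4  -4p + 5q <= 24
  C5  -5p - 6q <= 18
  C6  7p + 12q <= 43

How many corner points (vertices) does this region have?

3

Intersecting each pair of boundary lines and keeping only the points that satisfy every inequality leaves:
  (28/11, 0)
  (41/26, 277/104)
  (43/7, 0)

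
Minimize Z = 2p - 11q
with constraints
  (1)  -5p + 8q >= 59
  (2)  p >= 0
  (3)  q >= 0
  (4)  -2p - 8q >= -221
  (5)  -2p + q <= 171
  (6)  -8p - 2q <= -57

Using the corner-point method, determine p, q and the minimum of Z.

p = 7/30, q = 827/30, minimum Z = -9083/30

Feasible corners and Z = 2p - 11q:
  (162/7, 1223/56) → Z = -10861/56
  (169/37, 757/74) → Z = -7651/74
  (7/30, 827/30) → Z = -9083/30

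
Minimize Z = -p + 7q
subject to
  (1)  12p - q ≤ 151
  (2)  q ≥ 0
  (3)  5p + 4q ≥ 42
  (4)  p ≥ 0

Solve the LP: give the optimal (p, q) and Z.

Extreme points and Z = -p + 7q:
  (151/12, 0) → Z = -151/12
  (42/5, 0) → Z = -42/5
  (0, 21/2) → Z = 147/2
The feasible region is unbounded (it extends along (0, 1), (1, 12)), but Z strictly increases along every unbounded feasible direction, so there is no improving ray and the minimum is attained at a vertex.

p = 151/12, q = 0, minimum Z = -151/12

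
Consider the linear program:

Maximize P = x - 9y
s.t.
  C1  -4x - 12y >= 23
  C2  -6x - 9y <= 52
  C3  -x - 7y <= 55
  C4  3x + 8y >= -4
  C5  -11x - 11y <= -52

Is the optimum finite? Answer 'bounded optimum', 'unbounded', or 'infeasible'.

infeasible

The boundaries -4x - 12y = 23 and -x - 7y = 55 meet at (499/16, -197/16), but that point violates 3x + 8y ≥ -4. Every candidate vertex is excluded by some other constraint, so the feasible region is empty.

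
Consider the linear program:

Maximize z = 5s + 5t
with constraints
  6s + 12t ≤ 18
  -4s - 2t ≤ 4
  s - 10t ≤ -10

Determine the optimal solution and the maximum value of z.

s = 5/6, t = 13/12, maximum z = 115/12

Extreme points and z = 5s + 5t:
  (-7/3, 8/3) → z = 5/3
  (5/6, 13/12) → z = 115/12
  (-10/7, 6/7) → z = -20/7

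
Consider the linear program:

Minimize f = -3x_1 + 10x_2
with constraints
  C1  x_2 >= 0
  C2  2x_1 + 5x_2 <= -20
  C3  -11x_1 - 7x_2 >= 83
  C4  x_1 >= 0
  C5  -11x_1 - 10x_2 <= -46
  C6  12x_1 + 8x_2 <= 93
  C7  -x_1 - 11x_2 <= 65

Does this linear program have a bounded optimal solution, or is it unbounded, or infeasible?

infeasible

The boundaries 12x_1 + 8x_2 = 93 and -x_1 - 11x_2 = 65 meet at (1543/124, -873/124), but that point violates x_2 ≥ 0. Every candidate vertex is excluded by some other constraint, so the feasible region is empty.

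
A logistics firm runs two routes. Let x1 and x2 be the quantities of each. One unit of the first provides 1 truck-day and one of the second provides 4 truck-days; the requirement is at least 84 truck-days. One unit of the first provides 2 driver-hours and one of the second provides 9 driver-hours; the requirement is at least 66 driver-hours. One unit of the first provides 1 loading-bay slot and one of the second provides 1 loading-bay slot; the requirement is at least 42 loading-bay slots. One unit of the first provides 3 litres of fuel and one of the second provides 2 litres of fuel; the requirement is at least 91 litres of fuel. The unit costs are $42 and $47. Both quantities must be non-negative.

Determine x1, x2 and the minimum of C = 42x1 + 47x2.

x1 = 28, x2 = 14, minimum C = 1834

Extreme points and C = 42x1 + 47x2:
  (0, 91/2) → C = 4277/2
  (84, 0) → C = 3528
  (28, 14) → C = 1834
  (7, 35) → C = 1939
The feasible region is unbounded (it extends along (0, 1), (1, 0)), but C strictly increases along every unbounded feasible direction, so there is no improving ray and the minimum is attained at a vertex.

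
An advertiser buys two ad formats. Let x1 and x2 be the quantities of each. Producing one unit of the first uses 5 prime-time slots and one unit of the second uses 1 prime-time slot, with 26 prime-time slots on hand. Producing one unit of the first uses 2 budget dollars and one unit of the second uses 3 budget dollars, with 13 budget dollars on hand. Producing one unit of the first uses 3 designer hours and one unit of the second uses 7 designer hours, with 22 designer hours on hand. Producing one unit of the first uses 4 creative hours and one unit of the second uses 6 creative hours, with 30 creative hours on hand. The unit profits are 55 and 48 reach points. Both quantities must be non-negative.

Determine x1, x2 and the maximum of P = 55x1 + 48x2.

Vertices and P = 55x1 + 48x2:
  (0, 0) → P = 0
  (0, 22/7) → P = 1056/7
  (26/5, 0) → P = 286
  (5, 1) → P = 323

The binding constraints are 5x1 + x2 = 26 and 2x1 + 3x2 = 13.
Solving simultaneously gives x1 = 5, x2 = 1.

x1 = 5, x2 = 1, maximum P = 323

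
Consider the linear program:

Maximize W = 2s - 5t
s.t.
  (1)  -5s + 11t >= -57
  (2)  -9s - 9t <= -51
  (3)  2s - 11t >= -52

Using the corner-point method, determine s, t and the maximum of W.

s = 179/24, t = -43/24, maximum W = 191/8

Extreme points and W = 2s - 5t:
  (179/24, -43/24) → W = 191/8
  (109/3, 34/3) → W = 16
  (31/39, 190/39) → W = -296/13

At the optimal vertex, -5s + 11t = -57 and -9s - 9t = -51.
Solving simultaneously gives s = 179/24, t = -43/24.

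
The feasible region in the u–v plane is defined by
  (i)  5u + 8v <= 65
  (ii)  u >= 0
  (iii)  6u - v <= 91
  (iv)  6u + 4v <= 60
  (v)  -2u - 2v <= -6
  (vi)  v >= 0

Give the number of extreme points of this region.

5

Pairwise boundary intersections that survive every other constraint:
  (0, 65/8)
  (55/7, 45/14)
  (0, 3)
  (10, 0)
  (3, 0)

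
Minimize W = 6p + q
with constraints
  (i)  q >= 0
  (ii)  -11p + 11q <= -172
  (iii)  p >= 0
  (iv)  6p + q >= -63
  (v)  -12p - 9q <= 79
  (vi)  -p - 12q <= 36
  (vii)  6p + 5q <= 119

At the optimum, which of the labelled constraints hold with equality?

Feasible corners and W = 6p + q:
  (172/11, 0) → W = 1032/11
  (119/6, 0) → W = 119
  (2169/121, 277/121) → W = 13291/121

The minimum is at (172/11, 0). Substituting into each constraint, equality holds for (i) and (ii); the remaining constraints have slack.

(i) and (ii)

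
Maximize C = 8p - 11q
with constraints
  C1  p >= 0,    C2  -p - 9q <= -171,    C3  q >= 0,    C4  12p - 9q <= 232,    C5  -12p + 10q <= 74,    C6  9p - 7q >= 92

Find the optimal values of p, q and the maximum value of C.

p = 31, q = 140/9, maximum C = 692/9

Vertices and C = 8p - 11q:
  (31, 140/9) → C = 692/9
  (2025/88, 1447/88) → C = 283/88
  (1493/6, 306) → C = -4126/3
  (719/3, 295) → C = -3983/3

At the optimal vertex, -p - 9q = -171 and 12p - 9q = 232.
Solving simultaneously gives p = 31, q = 140/9.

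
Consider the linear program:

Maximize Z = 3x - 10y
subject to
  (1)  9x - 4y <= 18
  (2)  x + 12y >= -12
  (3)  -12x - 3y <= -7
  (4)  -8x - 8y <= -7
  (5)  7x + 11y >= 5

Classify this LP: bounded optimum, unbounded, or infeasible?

bounded optimum

Vertices and Z = 3x - 10y:
  (218/127, -81/127) → Z = 1464/127
  (35/72, 7/18) → Z = -175/72
  (37/32, -9/32) → Z = 201/32
The feasible region has finitely many vertices and no improving ray; the maximum is 1464/127 at (218/127, -81/127).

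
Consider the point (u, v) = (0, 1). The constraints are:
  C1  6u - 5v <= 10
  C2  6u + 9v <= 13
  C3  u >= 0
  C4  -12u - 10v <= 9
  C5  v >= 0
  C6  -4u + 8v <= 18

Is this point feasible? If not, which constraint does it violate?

C1: -5 ≤ 10 ✓
C2: 9 ≤ 13 ✓
C3: 0 ≥ 0 ✓
C4: -10 ≤ 9 ✓
C5: 1 ≥ 0 ✓
C6: 8 ≤ 18 ✓

feasible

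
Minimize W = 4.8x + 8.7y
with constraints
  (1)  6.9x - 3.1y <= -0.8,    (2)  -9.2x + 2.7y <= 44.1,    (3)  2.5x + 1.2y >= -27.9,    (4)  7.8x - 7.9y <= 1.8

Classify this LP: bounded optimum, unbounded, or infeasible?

bounded optimum

Feasible corners and W = 4.8x + 8.7y:
  (-1190/3033, -622/1011) → W = -36577/5055
  (-35325/5162, -18027/2581) → W = -2416149/25810
The feasible region has finitely many vertices and no improving ray; the minimum is -2416149/25810 at (-35325/5162, -18027/2581).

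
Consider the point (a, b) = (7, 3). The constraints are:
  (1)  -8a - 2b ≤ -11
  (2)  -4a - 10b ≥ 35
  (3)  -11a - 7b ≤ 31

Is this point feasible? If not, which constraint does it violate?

Constraint (2): -4a - 10b = -58, which is not ≥ 35. All other constraints are satisfied.

not feasible — violates (2)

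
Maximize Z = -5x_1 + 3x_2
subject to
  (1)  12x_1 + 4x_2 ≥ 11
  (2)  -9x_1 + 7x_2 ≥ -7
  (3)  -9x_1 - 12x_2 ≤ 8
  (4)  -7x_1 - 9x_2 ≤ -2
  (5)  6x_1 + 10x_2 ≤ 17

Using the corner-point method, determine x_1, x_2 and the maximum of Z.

Extreme points and Z = -5x_1 + 3x_2:
  (7/8, 1/8) → Z = -4
  (7/16, 23/16) → Z = 17/8
  (63/44, 37/44) → Z = -51/11

x_1 = 7/16, x_2 = 23/16, maximum Z = 17/8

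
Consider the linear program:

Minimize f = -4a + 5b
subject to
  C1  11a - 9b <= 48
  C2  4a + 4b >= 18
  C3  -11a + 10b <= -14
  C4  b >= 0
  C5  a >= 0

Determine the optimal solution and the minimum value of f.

Extreme points and f = -4a + 5b:
  (177/40, 3/40) → f = -693/40
  (354/11, 34) → f = 454/11
  (59/21, 71/42) → f = -39/14

The binding constraints are 11a - 9b = 48 and 4a + 4b = 18.
Solving simultaneously gives a = 177/40, b = 3/40.

a = 177/40, b = 3/40, minimum f = -693/40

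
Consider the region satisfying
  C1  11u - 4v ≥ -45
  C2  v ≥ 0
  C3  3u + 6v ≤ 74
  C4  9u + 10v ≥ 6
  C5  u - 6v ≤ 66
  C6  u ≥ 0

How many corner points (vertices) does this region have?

5

Of the 15 pairwise boundary intersections, those satisfying every inequality are:
  (1/3, 73/6)
  (0, 45/4)
  (74/3, 0)
  (2/3, 0)
  (0, 3/5)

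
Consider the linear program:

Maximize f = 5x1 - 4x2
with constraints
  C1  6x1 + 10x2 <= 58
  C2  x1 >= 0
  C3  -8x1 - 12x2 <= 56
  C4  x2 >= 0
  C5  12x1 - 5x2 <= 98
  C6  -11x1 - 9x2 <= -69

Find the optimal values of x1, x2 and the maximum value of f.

x1 = 49/6, x2 = 0, maximum f = 245/6

Vertices and f = 5x1 - 4x2:
  (127/15, 18/25) → f = 2959/75
  (3, 4) → f = -1
  (49/6, 0) → f = 245/6
  (69/11, 0) → f = 345/11

The optimum lies where x2 = 0 and 12x1 - 5x2 = 98.
Solving simultaneously gives x1 = 49/6, x2 = 0.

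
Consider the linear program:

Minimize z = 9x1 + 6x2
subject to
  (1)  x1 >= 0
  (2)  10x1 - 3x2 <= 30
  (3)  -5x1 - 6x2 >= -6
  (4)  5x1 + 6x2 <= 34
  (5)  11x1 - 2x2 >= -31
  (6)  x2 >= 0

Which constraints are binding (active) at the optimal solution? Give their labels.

Extreme points and z = 9x1 + 6x2:
  (0, 1) → z = 6
  (0, 0) → z = 0
  (6/5, 0) → z = 54/5

The minimum is at (0, 0). Substituting into each constraint, equality holds for (1) and (6); the remaining constraints have slack.

(1) and (6)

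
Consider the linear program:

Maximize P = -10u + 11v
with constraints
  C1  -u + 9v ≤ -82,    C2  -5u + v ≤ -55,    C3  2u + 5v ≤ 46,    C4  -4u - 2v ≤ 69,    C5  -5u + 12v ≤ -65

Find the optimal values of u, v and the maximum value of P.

Feasible corners and P = -10u + 11v:
  (413/44, -355/44) → P = -8035/44
  (824/23, -118/23) → P = -9538/23
  (41/14, -565/14) → P = -6625/14
The feasible region is unbounded (it extends along (5, -2), (1, -2)), but P strictly decreases along every unbounded feasible direction, so there is no improving ray and the maximum is attained at a vertex.

At the optimal vertex, -u + 9v = -82 and -5u + v = -55.
Solving simultaneously gives u = 413/44, v = -355/44.

u = 413/44, v = -355/44, maximum P = -8035/44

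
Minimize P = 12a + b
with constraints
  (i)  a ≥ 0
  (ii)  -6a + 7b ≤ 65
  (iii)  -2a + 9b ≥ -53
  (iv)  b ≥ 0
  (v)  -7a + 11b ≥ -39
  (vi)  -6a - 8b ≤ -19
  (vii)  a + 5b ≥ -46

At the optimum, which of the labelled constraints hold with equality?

Vertices and P = 12a + b:
  (0, 65/7) → P = 65/7
  (0, 19/8) → P = 19/8
  (39/7, 0) → P = 468/7
  (19/6, 0) → P = 38
The feasible region is unbounded (it extends along (11, 7), (7, 6)), but P strictly increases along every unbounded feasible direction, so there is no improving ray and the minimum is attained at a vertex.

The minimum is at (0, 19/8). Substituting into each constraint, equality holds for (i) and (vi); the remaining constraints have slack.

(i) and (vi)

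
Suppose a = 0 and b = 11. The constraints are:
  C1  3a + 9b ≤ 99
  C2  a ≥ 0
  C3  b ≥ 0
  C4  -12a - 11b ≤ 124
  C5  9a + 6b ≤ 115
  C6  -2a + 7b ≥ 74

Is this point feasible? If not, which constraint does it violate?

feasible

C1: 99 ≤ 99 ✓
C2: 0 ≥ 0 ✓
C3: 11 ≥ 0 ✓
C4: -121 ≤ 124 ✓
C5: 66 ≤ 115 ✓
C6: 77 ≥ 74 ✓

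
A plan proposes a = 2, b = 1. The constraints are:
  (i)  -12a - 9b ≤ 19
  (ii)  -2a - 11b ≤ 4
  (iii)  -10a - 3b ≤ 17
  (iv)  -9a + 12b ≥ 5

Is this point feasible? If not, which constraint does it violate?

not feasible — violates (iv)

Constraint (iv): -9a + 12b = -6, which is not ≥ 5. All other constraints are satisfied.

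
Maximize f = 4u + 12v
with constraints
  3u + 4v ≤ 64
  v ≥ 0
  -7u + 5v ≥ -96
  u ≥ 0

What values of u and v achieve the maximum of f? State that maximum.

At the optimal vertex, 3u + 4v = 64 and u = 0.
Solving simultaneously gives u = 0, v = 16.

u = 0, v = 16, maximum f = 192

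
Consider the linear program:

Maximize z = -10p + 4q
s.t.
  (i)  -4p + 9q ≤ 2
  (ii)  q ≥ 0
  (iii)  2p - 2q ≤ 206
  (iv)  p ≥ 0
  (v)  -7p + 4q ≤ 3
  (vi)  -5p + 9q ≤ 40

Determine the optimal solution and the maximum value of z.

Corner points and z = -10p + 4q:
  (929/5, 414/5) → z = -7634/5
  (0, 2/9) → z = 8/9
  (103, 0) → z = -1030
  (0, 0) → z = 0

The optimum lies where -4p + 9q = 2 and p = 0.
Solving simultaneously gives p = 0, q = 2/9.

p = 0, q = 2/9, maximum z = 8/9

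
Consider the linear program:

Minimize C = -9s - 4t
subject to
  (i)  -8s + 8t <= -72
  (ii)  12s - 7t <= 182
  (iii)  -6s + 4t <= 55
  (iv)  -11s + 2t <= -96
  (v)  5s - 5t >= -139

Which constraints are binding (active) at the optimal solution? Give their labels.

Feasible corners and C = -9s - 4t:
  (119/5, 74/5) → C = -1367/5
  (26/3, -1/3) → C = -230/3
  (308/53, -850/53) → C = 628/53

The minimum is at (119/5, 74/5). Substituting into each constraint, equality holds for (i) and (ii); the remaining constraints have slack.

(i) and (ii)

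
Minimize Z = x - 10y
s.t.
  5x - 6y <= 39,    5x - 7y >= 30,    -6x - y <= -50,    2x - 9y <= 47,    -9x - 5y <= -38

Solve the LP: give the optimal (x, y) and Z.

x = 93/5, y = 9, minimum Z = -357/5

Vertices and Z = x - 10y:
  (93/5, 9) → Z = -357/5
  (339/41, 16/41) → Z = 179/41
  (380/47, 70/47) → Z = -320/47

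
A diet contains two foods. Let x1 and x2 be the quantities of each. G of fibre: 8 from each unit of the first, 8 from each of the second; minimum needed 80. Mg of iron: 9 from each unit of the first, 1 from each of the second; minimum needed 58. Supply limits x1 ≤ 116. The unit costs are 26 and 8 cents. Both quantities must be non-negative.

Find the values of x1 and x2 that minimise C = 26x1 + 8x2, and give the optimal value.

Feasible corners and C = 26x1 + 8x2:
  (0, 58) → C = 464
  (10, 0) → C = 260
  (116, 0) → C = 3016
  (6, 4) → C = 188
The feasible region is unbounded (it extends along (0, 1)), but C strictly increases along every unbounded feasible direction, so there is no improving ray and the minimum is attained at a vertex.

The binding constraints are 8x1 + 8x2 = 80 and 9x1 + x2 = 58.
Solving simultaneously gives x1 = 6, x2 = 4.

x1 = 6, x2 = 4, minimum C = 188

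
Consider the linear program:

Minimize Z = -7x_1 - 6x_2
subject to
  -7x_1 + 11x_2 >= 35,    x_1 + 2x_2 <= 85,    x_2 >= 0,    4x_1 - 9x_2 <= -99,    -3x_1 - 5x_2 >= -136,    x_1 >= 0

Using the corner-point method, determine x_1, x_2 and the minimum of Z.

x_1 = 729/47, x_2 = 841/47, minimum Z = -10149/47

The optimum lies where 4x_1 - 9x_2 = -99 and -3x_1 - 5x_2 = -136.
Solving simultaneously gives x_1 = 729/47, x_2 = 841/47.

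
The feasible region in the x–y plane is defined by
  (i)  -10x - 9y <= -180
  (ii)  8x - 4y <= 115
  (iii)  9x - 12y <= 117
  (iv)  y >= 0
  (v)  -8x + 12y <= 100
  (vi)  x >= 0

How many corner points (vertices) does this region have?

Pairwise boundary intersections that survive every other constraint:
  (1755/112, 145/56)
  (105/16, 305/24)
  (445/16, 215/8)

3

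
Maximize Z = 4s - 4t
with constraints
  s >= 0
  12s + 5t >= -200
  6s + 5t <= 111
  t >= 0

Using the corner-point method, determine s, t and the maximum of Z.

s = 37/2, t = 0, maximum Z = 74

Vertices and Z = 4s - 4t:
  (0, 111/5) → Z = -444/5
  (0, 0) → Z = 0
  (37/2, 0) → Z = 74

The optimum lies where 6s + 5t = 111 and t = 0.
Solving simultaneously gives s = 37/2, t = 0.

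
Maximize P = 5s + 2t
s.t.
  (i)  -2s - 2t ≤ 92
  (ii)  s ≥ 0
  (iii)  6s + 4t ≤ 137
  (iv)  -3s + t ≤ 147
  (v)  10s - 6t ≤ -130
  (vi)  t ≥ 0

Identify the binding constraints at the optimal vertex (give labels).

Vertices and P = 5s + 2t:
  (0, 137/4) → P = 137/2
  (0, 65/3) → P = 130/3
  (151/38, 1075/38) → P = 2905/38

The maximum is at (151/38, 1075/38). Substituting into each constraint, equality holds for (iii) and (v); the remaining constraints have slack.

(iii) and (v)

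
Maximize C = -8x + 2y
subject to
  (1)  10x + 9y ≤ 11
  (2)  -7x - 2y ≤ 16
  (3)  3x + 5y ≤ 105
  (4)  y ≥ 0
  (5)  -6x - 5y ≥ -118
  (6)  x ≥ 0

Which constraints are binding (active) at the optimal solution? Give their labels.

(1) and (6)

Corner points and C = -8x + 2y:
  (11/10, 0) → C = -44/5
  (0, 11/9) → C = 22/9
  (0, 0) → C = 0

The maximum is at (0, 11/9). Substituting into each constraint, equality holds for (1) and (6); the remaining constraints have slack.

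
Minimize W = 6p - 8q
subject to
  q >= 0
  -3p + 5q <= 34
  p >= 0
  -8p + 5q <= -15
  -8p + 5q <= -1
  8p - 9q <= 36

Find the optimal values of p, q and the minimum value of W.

Extreme points and W = 6p - 8q:
  (15/8, 0) → W = 45/4
  (9/2, 0) → W = 27
  (49/5, 317/25) → W = -1066/25
  (486/13, 380/13) → W = -124/13

The binding constraints are -3p + 5q = 34 and -8p + 5q = -15.
Solving simultaneously gives p = 49/5, q = 317/25.

p = 49/5, q = 317/25, minimum W = -1066/25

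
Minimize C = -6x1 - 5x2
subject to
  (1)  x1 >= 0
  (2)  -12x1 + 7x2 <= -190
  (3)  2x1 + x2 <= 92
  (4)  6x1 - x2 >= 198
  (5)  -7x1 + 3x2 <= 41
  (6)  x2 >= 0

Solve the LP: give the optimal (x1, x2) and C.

x1 = 145/4, x2 = 39/2, minimum C = -315

Feasible corners and C = -6x1 - 5x2:
  (145/4, 39/2) → C = -315
  (46, 0) → C = -276
  (33, 0) → C = -198

The optimum lies where 2x1 + x2 = 92 and 6x1 - x2 = 198.
Solving simultaneously gives x1 = 145/4, x2 = 39/2.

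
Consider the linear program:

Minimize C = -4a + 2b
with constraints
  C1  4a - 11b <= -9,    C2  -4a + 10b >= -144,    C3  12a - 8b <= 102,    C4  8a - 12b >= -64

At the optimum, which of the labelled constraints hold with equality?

C3 and C4

Corner points and C = -4a + 2b:
  (597/50, 129/25) → C = -936/25
  (-149/10, -23/5) → C = 252/5
  (217/10, 99/5) → C = -236/5

The minimum is at (217/10, 99/5). Substituting into each constraint, equality holds for C3 and C4; the remaining constraints have slack.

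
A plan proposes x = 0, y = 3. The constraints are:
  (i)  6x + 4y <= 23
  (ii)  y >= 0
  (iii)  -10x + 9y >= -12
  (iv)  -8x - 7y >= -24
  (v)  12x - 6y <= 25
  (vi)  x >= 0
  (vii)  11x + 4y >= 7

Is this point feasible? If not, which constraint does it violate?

feasible

(i): 12 ≤ 23 ✓
(ii): 3 ≥ 0 ✓
(iii): 27 ≥ -12 ✓
(iv): -21 ≥ -24 ✓
(v): -18 ≤ 25 ✓
(vi): 0 ≥ 0 ✓
(vii): 12 ≥ 7 ✓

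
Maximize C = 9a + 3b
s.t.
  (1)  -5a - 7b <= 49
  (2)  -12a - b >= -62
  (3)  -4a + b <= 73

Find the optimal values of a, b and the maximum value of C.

a = -11/16, b = 281/4, maximum C = 3273/16

Feasible corners and C = 9a + 3b:
  (483/79, -898/79) → C = 1653/79
  (-560/33, 169/33) → C = -1511/11
  (-11/16, 281/4) → C = 3273/16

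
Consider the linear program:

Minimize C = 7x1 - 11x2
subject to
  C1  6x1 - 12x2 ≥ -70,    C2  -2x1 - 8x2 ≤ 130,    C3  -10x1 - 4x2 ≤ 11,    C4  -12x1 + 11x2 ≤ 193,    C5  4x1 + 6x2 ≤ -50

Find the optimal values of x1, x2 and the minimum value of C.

x1 = 67/22, x2 = -114/11, minimum C = 2977/22

Feasible corners and C = 7x1 - 11x2:
  (6, -71/4) → C = 949/4
  (19, -21) → C = 364
  (67/22, -114/11) → C = 2977/22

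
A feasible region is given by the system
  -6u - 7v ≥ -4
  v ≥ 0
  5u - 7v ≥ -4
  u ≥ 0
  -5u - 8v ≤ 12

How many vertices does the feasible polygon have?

3

Of the 10 pairwise boundary intersections, those satisfying every inequality are:
  (2/3, 0)
  (0, 4/7)
  (0, 0)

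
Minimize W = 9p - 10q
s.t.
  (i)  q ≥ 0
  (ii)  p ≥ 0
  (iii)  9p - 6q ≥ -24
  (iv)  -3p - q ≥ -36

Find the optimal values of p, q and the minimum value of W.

The binding constraints are 9p - 6q = -24 and -3p - q = -36.
Solving simultaneously gives p = 64/9, q = 44/3.

p = 64/9, q = 44/3, minimum W = -248/3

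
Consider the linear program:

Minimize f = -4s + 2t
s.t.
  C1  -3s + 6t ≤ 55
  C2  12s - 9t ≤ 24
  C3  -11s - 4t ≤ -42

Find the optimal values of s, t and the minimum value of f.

Corner points and f = -4s + 2t:
  (71/5, 244/15) → f = -364/15
  (16/39, 731/78) → f = 667/39
  (158/49, 80/49) → f = -472/49

The binding constraints are -3s + 6t = 55 and 12s - 9t = 24.
Solving simultaneously gives s = 71/5, t = 244/15.

s = 71/5, t = 244/15, minimum f = -364/15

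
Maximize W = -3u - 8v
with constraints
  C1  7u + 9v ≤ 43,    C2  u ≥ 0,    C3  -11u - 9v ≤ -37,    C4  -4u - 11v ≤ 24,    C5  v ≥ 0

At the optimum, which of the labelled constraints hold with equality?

C3 and C5

Extreme points and W = -3u - 8v:
  (0, 43/9) → W = -344/9
  (43/7, 0) → W = -129/7
  (0, 37/9) → W = -296/9
  (37/11, 0) → W = -111/11

The maximum is at (37/11, 0). Substituting into each constraint, equality holds for C3 and C5; the remaining constraints have slack.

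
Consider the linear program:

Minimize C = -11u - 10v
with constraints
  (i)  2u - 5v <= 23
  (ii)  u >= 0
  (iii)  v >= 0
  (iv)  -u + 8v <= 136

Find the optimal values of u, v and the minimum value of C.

u = 864/11, v = 295/11, minimum C = -12454/11

Vertices and C = -11u - 10v:
  (23/2, 0) → C = -253/2
  (864/11, 295/11) → C = -12454/11
  (0, 0) → C = 0
  (0, 17) → C = -170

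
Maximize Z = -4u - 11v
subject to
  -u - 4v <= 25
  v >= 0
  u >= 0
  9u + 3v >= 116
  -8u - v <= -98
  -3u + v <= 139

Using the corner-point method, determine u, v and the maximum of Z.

Vertices and Z = -4u - 11v:
  (116/9, 0) → Z = -464/9
  (0, 98) → Z = -1078
  (0, 139) → Z = -1529
  (178/15, 46/15) → Z = -406/5
The feasible region is unbounded (it extends along (1, 3), (1, 0)), but Z strictly decreases along every unbounded feasible direction, so there is no improving ray and the maximum is attained at a vertex.

u = 116/9, v = 0, maximum Z = -464/9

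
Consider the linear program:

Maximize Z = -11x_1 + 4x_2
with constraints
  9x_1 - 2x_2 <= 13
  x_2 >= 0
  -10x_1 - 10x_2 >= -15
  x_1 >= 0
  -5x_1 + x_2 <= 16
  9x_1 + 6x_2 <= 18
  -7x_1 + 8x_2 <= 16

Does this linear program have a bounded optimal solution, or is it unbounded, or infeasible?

Vertices and Z = -11x_1 + 4x_2:
  (13/9, 0) → Z = -143/9
  (16/11, 1/22) → Z = -174/11
  (0, 0) → Z = 0
  (0, 3/2) → Z = 6
The feasible region has finitely many vertices and no improving ray; the maximum is 6 at (0, 3/2).

bounded optimum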